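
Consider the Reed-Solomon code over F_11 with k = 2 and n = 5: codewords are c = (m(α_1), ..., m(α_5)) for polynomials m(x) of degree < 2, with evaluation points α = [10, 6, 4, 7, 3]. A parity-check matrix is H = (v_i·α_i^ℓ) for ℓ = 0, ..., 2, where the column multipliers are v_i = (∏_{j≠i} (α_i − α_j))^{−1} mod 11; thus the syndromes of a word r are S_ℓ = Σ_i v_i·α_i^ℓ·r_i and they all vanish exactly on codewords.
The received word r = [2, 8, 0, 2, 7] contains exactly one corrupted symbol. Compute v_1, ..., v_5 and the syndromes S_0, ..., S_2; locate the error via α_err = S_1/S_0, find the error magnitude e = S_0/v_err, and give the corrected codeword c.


S = (7, 5, 2), error at position 4, error magnitude e = 1, c = [2, 8, 0, 1, 7].

Step 1: column multipliers v_i = (∏_{j≠i}(α_i − α_j))^{−1} mod 11.
  i = 1 (α = 10): (10−6)(10−4)(10−7)(10−3) = 4·6·3·7 = 504 ≡ 9, so v_1 = 9^{−1} = 5 (mod 11).
  i = 2 (α = 6): (6−10)(6−4)(6−7)(6−3) = (−4)·2·(−1)·3 = 24 ≡ 2, so v_2 = 2^{−1} = 6 (mod 11).
  i = 3 (α = 4): (4−10)(4−6)(4−7)(4−3) = (−6)·(−2)·(−3)·1 = −36 ≡ 8, so v_3 = 8^{−1} = 7 (mod 11).
  i = 4 (α = 7): (7−10)(7−6)(7−4)(7−3) = (−3)·1·3·4 = −36 ≡ 8, so v_4 = 8^{−1} = 7 (mod 11).
  i = 5 (α = 3): (3−10)(3−6)(3−4)(3−7) = (−7)·(−3)·(−1)·(−4) = 84 ≡ 7, so v_5 = 7^{−1} = 8 (mod 11).
  v = [5, 6, 7, 7, 8].
Step 2: syndromes of r = [2, 8, 0, 2, 7] (all sums mod 11).
  S_0 = Σ v_i r_i = 5·2 + 6·8 + 7·0 + 7·2 + 8·7 = 128 ≡ 7.
  S_1 = Σ v_i α_i r_i = 5·10·2 + 6·6·8 + 7·4·0 + 7·7·2 + 8·3·7 = 654 ≡ 5.
  α_i^2 mod 11 = [1, 3, 5, 5, 9].
  S_2 = Σ v_i α_i^2 r_i = 5·1·2 + 6·3·8 + 7·5·0 + 7·5·2 + 8·9·7 = 728 ≡ 2.
  S = (7, 5, 2) ≠ 0, so r is not a codeword (an error is present).
Step 3: locate the error. For a single error e at position i, S_ℓ = v_i·e·α_i^ℓ, so α_err = S_1/S_0.
  S_0^{−1} = 7^{−1} = 8 (mod 11), so α_err = 5·8 = 40 ≡ 7 = α_4. Error position i = 4.
  Consistency check: S_2/S_1 = 2·9 = 18 ≡ 7 = α_err ✓ (single-error assumption holds).
Step 4: error magnitude e = S_0/v_4 = S_0·∏_{j≠4}(α_4 − α_j) = 7·8 = 56 ≡ 1 (mod 11).
Step 5: correct position 4: c_4 = r_4 − e = 2 − 1 ≡ 1 (mod 11). Hence c = [2, 8, 0, 1, 7].
  Check: interpolating c through the α_i gives m(x) = 6 + 4·x (degree < 2) with m(α_i) = c_i for every i, so c is indeed a codeword.


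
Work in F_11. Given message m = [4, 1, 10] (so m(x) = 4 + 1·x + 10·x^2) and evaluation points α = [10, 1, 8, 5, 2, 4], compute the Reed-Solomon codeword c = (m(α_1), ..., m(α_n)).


c = [2, 4, 3, 6, 2, 3]

Message polynomial: m(x) = 4 + 1·x + 10·x^2 (mod 11).
For each evaluation point α_i, compute m(α_i) mod 11:
  α_1 = 10: Horner steps 10 → 2 → 2, so m(10) = 2.
  α_2 = 1: Horner steps 10 → 0 → 4, so m(1) = 4.
  α_3 = 8: Horner steps 10 → 4 → 3, so m(8) = 3.
  α_4 = 5: Horner steps 10 → 7 → 6, so m(5) = 6.
  α_5 = 2: Horner steps 10 → 10 → 2, so m(2) = 2.
  α_6 = 4: Horner steps 10 → 8 → 3, so m(4) = 3.
Codeword c = [2, 4, 3, 6, 2, 3] ∈ F_11^6.


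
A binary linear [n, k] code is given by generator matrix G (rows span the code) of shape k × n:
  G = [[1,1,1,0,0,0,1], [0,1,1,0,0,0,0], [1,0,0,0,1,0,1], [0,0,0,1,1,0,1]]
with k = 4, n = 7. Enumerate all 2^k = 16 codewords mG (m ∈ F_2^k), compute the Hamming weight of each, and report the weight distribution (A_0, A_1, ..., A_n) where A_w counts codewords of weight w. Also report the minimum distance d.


Weight distribution: A_0 = 1, A_1 = 1, A_2 = 4, A_3 = 4, A_4 = 3, A_5 = 3. Minimum distance d = 1.

Enumerate all 2^4 = 16 messages m ∈ F_2^4.
For each, compute codeword c = mG in F_2^7, then tally its weight.
  m = 0000 → c = 0000000, weight = 0.
  m = 1000 → c = 1110001, weight = 4.
  m = 0100 → c = 0110000, weight = 2.
  m = 1100 → c = 1000001, weight = 2.
  m = 0010 → c = 1000101, weight = 3.
  m = 1010 → c = 0110100, weight = 3.
  m = 0110 → c = 1110101, weight = 5.
  m = 1110 → c = 0000100, weight = 1.
  m = 0001 → c = 0001101, weight = 3.
  m = 1001 → c = 1111100, weight = 5.
  m = 0101 → c = 0111101, weight = 5.
  m = 1101 → c = 1001100, weight = 3.
  m = 0011 → c = 1001000, weight = 2.
  m = 1011 → c = 0111001, weight = 4.
  m = 0111 → c = 1111000, weight = 4.
  m = 1111 → c = 0001001, weight = 2.
Tally weights:
  weight 0: 1 codewords.
  weight 1: 1 codewords.
  weight 2: 4 codewords.
  weight 3: 4 codewords.
  weight 4: 3 codewords.
  weight 5: 3 codewords.
Minimum distance d = smallest w > 0 with A_w > 0 = 1.
Sanity: Σ A_w = 16 = 2^4 = 16 ✓.


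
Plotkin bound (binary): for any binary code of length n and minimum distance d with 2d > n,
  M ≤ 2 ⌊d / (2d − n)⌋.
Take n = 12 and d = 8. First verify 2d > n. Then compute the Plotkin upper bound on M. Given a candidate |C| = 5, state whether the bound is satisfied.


Plotkin bound M ≤ 4; given |C| = 5 > bound (violated).

Check applicability: 2d = 16, n = 12.
2d − n = 4 > 0, so Plotkin applies.
Compute d/(2d−n) = 8/4 ≈ 2.0000.
⌊d/(2d−n)⌋ = 2.
Plotkin bound: M ≤ 2·2 = 4.
Given |C| = 5, check: VIOLATED.
This |C| is above the Plotkin bound, so no binary code with n = 12, d = 8 and 5 codewords exists.


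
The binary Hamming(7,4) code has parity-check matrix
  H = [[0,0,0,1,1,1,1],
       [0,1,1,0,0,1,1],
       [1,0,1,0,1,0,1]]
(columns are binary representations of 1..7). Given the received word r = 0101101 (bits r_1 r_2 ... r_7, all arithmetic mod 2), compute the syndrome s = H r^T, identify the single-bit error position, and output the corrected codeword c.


s = (1, 0, 0)^T, error position = 4, corrected codeword c = 0100101

Compute s = H r^T mod 2 one row at a time:
  s_1 = 1 + 1 + 0 + 1 = 3 ≡ 1 (mod 2).
  s_2 = 1 + 0 + 0 + 1 = 2 ≡ 0 (mod 2).
  s_3 = 0 + 0 + 1 + 1 = 2 ≡ 0 (mod 2).
s = (1, 0, 0)^T — this equals column 4 of H (binary 100), so error is at position 4.
Correct: flip bit 4 of r = 0101101 to get c = 0100101.


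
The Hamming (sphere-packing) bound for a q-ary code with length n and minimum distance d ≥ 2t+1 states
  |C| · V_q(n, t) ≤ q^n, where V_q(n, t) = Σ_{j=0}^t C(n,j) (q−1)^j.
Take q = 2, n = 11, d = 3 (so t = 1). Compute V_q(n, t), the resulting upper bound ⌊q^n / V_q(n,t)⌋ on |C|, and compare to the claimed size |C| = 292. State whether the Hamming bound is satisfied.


V_q(n, t) = 12, q^n = 2048, Hamming bound = 170, |C| = 292 > bound (violated).

Step 1: Compute V_q(n, t) = Σ_{j=0}^1 C(n, j) (q−1)^j.
  j = 0: C(11,0)·(1)^0 = 1·1 = 1.
  j = 1: C(11,1)·(1)^1 = 11·1 = 11.
  V_q(n, t) = 1 + 11 = 12.
Step 2: q^n = 2^11 = 2048.
Step 3: Hamming bound ⌊q^n / V_q(n,t)⌋ = ⌊2048/12⌋ = 170.
Step 4: Compare |C| = 292 to 170: violated.
The claimed |C| lies above the Hamming bound, so no 2-ary code of length 11 with d ≥ 3 can have 292 codewords.


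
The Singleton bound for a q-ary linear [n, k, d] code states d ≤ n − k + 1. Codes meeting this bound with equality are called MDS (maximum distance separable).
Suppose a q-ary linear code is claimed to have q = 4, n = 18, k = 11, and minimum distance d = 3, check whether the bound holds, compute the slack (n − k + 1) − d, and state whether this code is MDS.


Singleton RHS = n − k + 1 = 8, slack = 5, bound satisfied, not MDS.

Singleton bound: d ≤ n − k + 1.
Here n = 18, k = 11, so n − k + 1 = 8.
Given d = 3, check d ≤ 8: YES.
Slack = (n − k + 1) − d = 5.
The code is NOT MDS (slack = 5 > 0).
Description: the claimed parameters are [18, 11, 3]_4; such a code would be non-MDS.


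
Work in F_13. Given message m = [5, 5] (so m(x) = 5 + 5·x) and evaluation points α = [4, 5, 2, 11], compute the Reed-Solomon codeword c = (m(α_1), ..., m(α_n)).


c = [12, 4, 2, 8]

Message polynomial: m(x) = 5 + 5·x (mod 13).
For each evaluation point α_i, compute m(α_i) mod 13:
  α_1 = 4: Horner steps 5 → 12, so m(4) = 12.
  α_2 = 5: Horner steps 5 → 4, so m(5) = 4.
  α_3 = 2: Horner steps 5 → 2, so m(2) = 2.
  α_4 = 11: Horner steps 5 → 8, so m(11) = 8.
Codeword c = [12, 4, 2, 8] ∈ F_13^4.


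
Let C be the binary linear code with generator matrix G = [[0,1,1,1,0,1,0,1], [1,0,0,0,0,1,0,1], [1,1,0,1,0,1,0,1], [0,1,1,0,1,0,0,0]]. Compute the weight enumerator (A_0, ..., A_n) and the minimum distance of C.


Weight distribution: A_0 = 1, A_2 = 2, A_3 = 6, A_4 = 3, A_5 = 2, A_6 = 2. Minimum distance d = 2.

Enumerate all 2^4 = 16 messages m ∈ F_2^4.
For each, compute codeword c = mG in F_2^8, then tally its weight.
  m = 0000 → c = 00000000, weight = 0.
  m = 1000 → c = 01110101, weight = 5.
  m = 0100 → c = 10000101, weight = 3.
  m = 1100 → c = 11110000, weight = 4.
  m = 0010 → c = 11010101, weight = 5.
  m = 1010 → c = 10100000, weight = 2.
  m = 0110 → c = 01010000, weight = 2.
  m = 1110 → c = 00100101, weight = 3.
  m = 0001 → c = 01101000, weight = 3.
  m = 1001 → c = 00011101, weight = 4.
  m = 0101 → c = 11101101, weight = 6.
  m = 1101 → c = 10011000, weight = 3.
  m = 0011 → c = 10111101, weight = 6.
  m = 1011 → c = 11001000, weight = 3.
  m = 0111 → c = 00111000, weight = 3.
  m = 1111 → c = 01001101, weight = 4.
Tally weights:
  weight 0: 1 codewords.
  weight 2: 2 codewords.
  weight 3: 6 codewords.
  weight 4: 3 codewords.
  weight 5: 2 codewords.
  weight 6: 2 codewords.
Minimum distance d = smallest w > 0 with A_w > 0 = 2.
Sanity: Σ A_w = 16 = 2^4 = 16 ✓.


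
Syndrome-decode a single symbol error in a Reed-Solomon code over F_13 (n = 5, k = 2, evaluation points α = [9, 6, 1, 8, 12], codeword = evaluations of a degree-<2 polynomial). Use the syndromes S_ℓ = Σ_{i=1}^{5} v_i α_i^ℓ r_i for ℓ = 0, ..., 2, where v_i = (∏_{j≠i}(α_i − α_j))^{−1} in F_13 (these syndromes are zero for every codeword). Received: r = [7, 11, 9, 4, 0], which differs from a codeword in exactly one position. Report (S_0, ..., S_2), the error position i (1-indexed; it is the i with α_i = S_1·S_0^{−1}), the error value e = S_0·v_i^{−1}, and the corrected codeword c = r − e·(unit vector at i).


S = (3, 10, 3), error at position 5, error magnitude e = 10, c = [7, 11, 9, 4, 3].

Step 1: column multipliers v_i = (∏_{j≠i}(α_i − α_j))^{−1} mod 13.
  i = 1 (α = 9): (9−6)(9−1)(9−8)(9−12) = 3·8·1·(−3) = −72 ≡ 6, so v_1 = 6^{−1} = 11 (mod 13).
  i = 2 (α = 6): (6−9)(6−1)(6−8)(6−12) = (−3)·5·(−2)·(−6) = −180 ≡ 2, so v_2 = 2^{−1} = 7 (mod 13).
  i = 3 (α = 1): (1−9)(1−6)(1−8)(1−12) = (−8)·(−5)·(−7)·(−11) = 3080 ≡ 12, so v_3 = 12^{−1} = 12 (mod 13).
  i = 4 (α = 8): (8−9)(8−6)(8−1)(8−12) = (−1)·2·7·(−4) = 56 ≡ 4, so v_4 = 4^{−1} = 10 (mod 13).
  i = 5 (α = 12): (12−9)(12−6)(12−1)(12−8) = 3·6·11·4 = 792 ≡ 12, so v_5 = 12^{−1} = 12 (mod 13).
  v = [11, 7, 12, 10, 12].
Step 2: syndromes of r = [7, 11, 9, 4, 0] (all sums mod 13).
  S_0 = Σ v_i r_i = 11·7 + 7·11 + 12·9 + 10·4 + 12·0 = 302 ≡ 3.
  S_1 = Σ v_i α_i r_i = 11·9·7 + 7·6·11 + 12·1·9 + 10·8·4 + 12·12·0 = 1583 ≡ 10.
  α_i^2 mod 13 = [3, 10, 1, 12, 1].
  S_2 = Σ v_i α_i^2 r_i = 11·3·7 + 7·10·11 + 12·1·9 + 10·12·4 + 12·1·0 = 1589 ≡ 3.
  S = (3, 10, 3) ≠ 0, so r is not a codeword (an error is present).
Step 3: locate the error. For a single error e at position i, S_ℓ = v_i·e·α_i^ℓ, so α_err = S_1/S_0.
  S_0^{−1} = 3^{−1} = 9 (mod 13), so α_err = 10·9 = 90 ≡ 12 = α_5. Error position i = 5.
  Consistency check: S_2/S_1 = 3·4 = 12 ≡ 12 = α_err ✓ (single-error assumption holds).
Step 4: error magnitude e = S_0/v_5 = S_0·∏_{j≠5}(α_5 − α_j) = 3·12 = 36 ≡ 10 (mod 13).
Step 5: correct position 5: c_5 = r_5 − e = 0 − 10 ≡ 3 (mod 13). Hence c = [7, 11, 9, 4, 3].
  Check: interpolating c through the α_i gives m(x) = 6 + 3·x (degree < 2) with m(α_i) = c_i for every i, so c is indeed a codeword.


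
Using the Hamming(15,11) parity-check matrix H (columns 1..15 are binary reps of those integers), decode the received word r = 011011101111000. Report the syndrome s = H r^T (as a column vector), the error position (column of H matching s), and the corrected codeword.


s = (0, 0, 0, 1)^T, error position = 1, corrected codeword c = 111011101111000

Compute s = H r^T mod 2 one row at a time:
  s_1 = 0 + 1 + 1 + 1 + 1 + 0 + 0 + 0 = 4 ≡ 0 (mod 2).
  s_2 = 0 + 1 + 1 + 1 + 1 + 0 + 0 + 0 = 4 ≡ 0 (mod 2).
  s_3 = 1 + 1 + 1 + 1 + 1 + 1 + 0 + 0 = 6 ≡ 0 (mod 2).
  s_4 = 0 + 1 + 1 + 1 + 1 + 1 + 0 + 0 = 5 ≡ 1 (mod 2).
s = (0, 0, 0, 1)^T — this equals column 1 of H (binary 0001), so error is at position 1.
Correct: flip bit 1 of r = 011011101111000 to get c = 111011101111000.


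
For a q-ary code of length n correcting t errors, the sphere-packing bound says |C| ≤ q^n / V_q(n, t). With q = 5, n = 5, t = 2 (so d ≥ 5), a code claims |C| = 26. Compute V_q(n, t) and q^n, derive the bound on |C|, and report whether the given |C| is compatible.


V_q(n, t) = 181, q^n = 3125, Hamming bound = 17, |C| = 26 > bound (violated).

Step 1: Compute V_q(n, t) = Σ_{j=0}^2 C(n, j) (q−1)^j.
  j = 0: C(5,0)·(4)^0 = 1·1 = 1.
  j = 1: C(5,1)·(4)^1 = 5·4 = 20.
  j = 2: C(5,2)·(4)^2 = 10·16 = 160.
  V_q(n, t) = 1 + 20 + 160 = 181.
Step 2: q^n = 5^5 = 3125.
Step 3: Hamming bound ⌊q^n / V_q(n,t)⌋ = ⌊3125/181⌋ = 17.
Step 4: Compare |C| = 26 to 17: violated.
The claimed |C| lies above the Hamming bound, so no 5-ary code of length 5 with d ≥ 5 can have 26 codewords.


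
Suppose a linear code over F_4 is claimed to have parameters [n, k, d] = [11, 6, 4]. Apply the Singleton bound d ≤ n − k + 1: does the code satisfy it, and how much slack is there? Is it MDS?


Singleton RHS = n − k + 1 = 6, slack = 2, bound satisfied, not MDS.

Singleton bound: d ≤ n − k + 1.
Here n = 11, k = 6, so n − k + 1 = 6.
Given d = 4, check d ≤ 6: YES.
Slack = (n − k + 1) − d = 2.
The code is NOT MDS (slack = 2 > 0).
Description: the claimed parameters are [11, 6, 4]_4; such a code would be non-MDS.


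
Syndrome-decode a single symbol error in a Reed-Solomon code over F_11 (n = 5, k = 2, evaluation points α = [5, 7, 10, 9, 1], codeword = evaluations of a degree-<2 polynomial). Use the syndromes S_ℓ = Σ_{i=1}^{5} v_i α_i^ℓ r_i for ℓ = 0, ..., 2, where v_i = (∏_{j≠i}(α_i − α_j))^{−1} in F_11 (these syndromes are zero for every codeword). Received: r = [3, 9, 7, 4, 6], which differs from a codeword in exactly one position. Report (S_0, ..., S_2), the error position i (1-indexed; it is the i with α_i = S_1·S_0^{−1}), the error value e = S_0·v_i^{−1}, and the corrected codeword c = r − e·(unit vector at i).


S = (4, 4, 4), error at position 5, error magnitude e = 4, c = [3, 9, 7, 4, 2].

Step 1: column multipliers v_i = (∏_{j≠i}(α_i − α_j))^{−1} mod 11.
  i = 1 (α = 5): (5−7)(5−10)(5−9)(5−1) = (−2)·(−5)·(−4)·4 = −160 ≡ 5, so v_1 = 5^{−1} = 9 (mod 11).
  i = 2 (α = 7): (7−5)(7−10)(7−9)(7−1) = 2·(−3)·(−2)·6 = 72 ≡ 6, so v_2 = 6^{−1} = 2 (mod 11).
  i = 3 (α = 10): (10−5)(10−7)(10−9)(10−1) = 5·3·1·9 = 135 ≡ 3, so v_3 = 3^{−1} = 4 (mod 11).
  i = 4 (α = 9): (9−5)(9−7)(9−10)(9−1) = 4·2·(−1)·8 = −64 ≡ 2, so v_4 = 2^{−1} = 6 (mod 11).
  i = 5 (α = 1): (1−5)(1−7)(1−10)(1−9) = (−4)·(−6)·(−9)·(−8) = 1728 ≡ 1, so v_5 = 1^{−1} = 1 (mod 11).
  v = [9, 2, 4, 6, 1].
Step 2: syndromes of r = [3, 9, 7, 4, 6] (all sums mod 11).
  S_0 = Σ v_i r_i = 9·3 + 2·9 + 4·7 + 6·4 + 1·6 = 103 ≡ 4.
  S_1 = Σ v_i α_i r_i = 9·5·3 + 2·7·9 + 4·10·7 + 6·9·4 + 1·1·6 = 763 ≡ 4.
  α_i^2 mod 11 = [3, 5, 1, 4, 1].
  S_2 = Σ v_i α_i^2 r_i = 9·3·3 + 2·5·9 + 4·1·7 + 6·4·4 + 1·1·6 = 301 ≡ 4.
  S = (4, 4, 4) ≠ 0, so r is not a codeword (an error is present).
Step 3: locate the error. For a single error e at position i, S_ℓ = v_i·e·α_i^ℓ, so α_err = S_1/S_0.
  S_0^{−1} = 4^{−1} = 3 (mod 11), so α_err = 4·3 = 12 ≡ 1 = α_5. Error position i = 5.
  Consistency check: S_2/S_1 = 4·3 = 12 ≡ 1 = α_err ✓ (single-error assumption holds).
Step 4: error magnitude e = S_0/v_5 = S_0·∏_{j≠5}(α_5 − α_j) = 4·1 = 4 ≡ 4 (mod 11).
Step 5: correct position 5: c_5 = r_5 − e = 6 − 4 ≡ 2 (mod 11). Hence c = [3, 9, 7, 4, 2].
  Check: interpolating c through the α_i gives m(x) = 10 + 3·x (degree < 2) with m(α_i) = c_i for every i, so c is indeed a codeword.


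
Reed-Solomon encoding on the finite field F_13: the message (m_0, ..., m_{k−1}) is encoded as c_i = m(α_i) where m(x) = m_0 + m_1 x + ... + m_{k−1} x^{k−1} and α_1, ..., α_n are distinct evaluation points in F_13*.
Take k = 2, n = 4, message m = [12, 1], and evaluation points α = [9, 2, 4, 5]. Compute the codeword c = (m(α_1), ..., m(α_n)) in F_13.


c = [8, 1, 3, 4]

Message polynomial: m(x) = 12 + 1·x (mod 13).
For each evaluation point α_i, compute m(α_i) mod 13:
  α_1 = 9: Horner steps 1 → 8, so m(9) = 8.
  α_2 = 2: Horner steps 1 → 1, so m(2) = 1.
  α_3 = 4: Horner steps 1 → 3, so m(4) = 3.
  α_4 = 5: Horner steps 1 → 4, so m(5) = 4.
Codeword c = [8, 1, 3, 4] ∈ F_13^4.


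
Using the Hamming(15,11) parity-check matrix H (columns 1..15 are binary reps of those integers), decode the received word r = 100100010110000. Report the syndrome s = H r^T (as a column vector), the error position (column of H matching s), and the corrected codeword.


s = (1, 1, 0, 0)^T, error position = 12, corrected codeword c = 100100010111000

Compute s = H r^T mod 2 one row at a time:
  s_1 = 1 + 0 + 1 + 1 + 0 + 0 + 0 + 0 = 3 ≡ 1 (mod 2).
  s_2 = 1 + 0 + 0 + 0 + 0 + 0 + 0 + 0 = 1 ≡ 1 (mod 2).
  s_3 = 0 + 0 + 0 + 0 + 1 + 1 + 0 + 0 = 2 ≡ 0 (mod 2).
  s_4 = 1 + 0 + 0 + 0 + 0 + 1 + 0 + 0 = 2 ≡ 0 (mod 2).
s = (1, 1, 0, 0)^T — this equals column 12 of H (binary 1100), so error is at position 12.
Correct: flip bit 12 of r = 100100010110000 to get c = 100100010111000.


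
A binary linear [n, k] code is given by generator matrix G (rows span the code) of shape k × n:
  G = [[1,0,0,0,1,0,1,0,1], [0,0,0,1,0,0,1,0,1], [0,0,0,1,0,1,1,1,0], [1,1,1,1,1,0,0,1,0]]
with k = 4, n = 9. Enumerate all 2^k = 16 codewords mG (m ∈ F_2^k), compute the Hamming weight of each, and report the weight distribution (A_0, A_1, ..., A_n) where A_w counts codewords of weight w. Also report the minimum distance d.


Weight distribution: A_0 = 1, A_3 = 4, A_4 = 3, A_5 = 2, A_6 = 4, A_7 = 2. Minimum distance d = 3.

Enumerate all 2^4 = 16 messages m ∈ F_2^4.
For each, compute codeword c = mG in F_2^9, then tally its weight.
  m = 0000 → c = 000000000, weight = 0.
  m = 1000 → c = 100010101, weight = 4.
  m = 0100 → c = 000100101, weight = 3.
  m = 1100 → c = 100110000, weight = 3.
  m = 0010 → c = 000101110, weight = 4.
  m = 1010 → c = 100111011, weight = 6.
  m = 0110 → c = 000001011, weight = 3.
  m = 1110 → c = 100011110, weight = 5.
  m = 0001 → c = 111110010, weight = 6.
  m = 1001 → c = 011100111, weight = 6.
  m = 0101 → c = 111010111, weight = 7.
  m = 1101 → c = 011000010, weight = 3.
  m = 0011 → c = 111011100, weight = 6.
  m = 1011 → c = 011001001, weight = 4.
  m = 0111 → c = 111111001, weight = 7.
  m = 1111 → c = 011101100, weight = 5.
Tally weights:
  weight 0: 1 codewords.
  weight 3: 4 codewords.
  weight 4: 3 codewords.
  weight 5: 2 codewords.
  weight 6: 4 codewords.
  weight 7: 2 codewords.
Minimum distance d = smallest w > 0 with A_w > 0 = 3.
Sanity: Σ A_w = 16 = 2^4 = 16 ✓.


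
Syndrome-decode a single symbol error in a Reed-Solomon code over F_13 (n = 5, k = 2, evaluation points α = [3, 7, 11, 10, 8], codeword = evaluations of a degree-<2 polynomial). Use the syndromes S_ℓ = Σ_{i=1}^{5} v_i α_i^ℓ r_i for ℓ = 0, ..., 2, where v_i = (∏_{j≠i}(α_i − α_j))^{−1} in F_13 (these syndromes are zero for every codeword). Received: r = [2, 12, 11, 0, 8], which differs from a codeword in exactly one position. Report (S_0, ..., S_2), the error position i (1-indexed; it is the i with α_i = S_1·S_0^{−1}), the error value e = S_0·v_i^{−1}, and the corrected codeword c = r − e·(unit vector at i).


S = (3, 7, 12), error at position 3, error magnitude e = 2, c = [2, 12, 9, 0, 8].

Step 1: column multipliers v_i = (∏_{j≠i}(α_i − α_j))^{−1} mod 13.
  i = 1 (α = 3): (3−7)(3−11)(3−10)(3−8) = (−4)·(−8)·(−7)·(−5) = 1120 ≡ 2, so v_1 = 2^{−1} = 7 (mod 13).
  i = 2 (α = 7): (7−3)(7−11)(7−10)(7−8) = 4·(−4)·(−3)·(−1) = −48 ≡ 4, so v_2 = 4^{−1} = 10 (mod 13).
  i = 3 (α = 11): (11−3)(11−7)(11−10)(11−8) = 8·4·1·3 = 96 ≡ 5, so v_3 = 5^{−1} = 8 (mod 13).
  i = 4 (α = 10): (10−3)(10−7)(10−11)(10−8) = 7·3·(−1)·2 = −42 ≡ 10, so v_4 = 10^{−1} = 4 (mod 13).
  i = 5 (α = 8): (8−3)(8−7)(8−11)(8−10) = 5·1·(−3)·(−2) = 30 ≡ 4, so v_5 = 4^{−1} = 10 (mod 13).
  v = [7, 10, 8, 4, 10].
Step 2: syndromes of r = [2, 12, 11, 0, 8] (all sums mod 13).
  S_0 = Σ v_i r_i = 7·2 + 10·12 + 8·11 + 4·0 + 10·8 = 302 ≡ 3.
  S_1 = Σ v_i α_i r_i = 7·3·2 + 10·7·12 + 8·11·11 + 4·10·0 + 10·8·8 = 2490 ≡ 7.
  α_i^2 mod 13 = [9, 10, 4, 9, 12].
  S_2 = Σ v_i α_i^2 r_i = 7·9·2 + 10·10·12 + 8·4·11 + 4·9·0 + 10·12·8 = 2638 ≡ 12.
  S = (3, 7, 12) ≠ 0, so r is not a codeword (an error is present).
Step 3: locate the error. For a single error e at position i, S_ℓ = v_i·e·α_i^ℓ, so α_err = S_1/S_0.
  S_0^{−1} = 3^{−1} = 9 (mod 13), so α_err = 7·9 = 63 ≡ 11 = α_3. Error position i = 3.
  Consistency check: S_2/S_1 = 12·2 = 24 ≡ 11 = α_err ✓ (single-error assumption holds).
Step 4: error magnitude e = S_0/v_3 = S_0·∏_{j≠3}(α_3 − α_j) = 3·5 = 15 ≡ 2 (mod 13).
Step 5: correct position 3: c_3 = r_3 − e = 11 − 2 ≡ 9 (mod 13). Hence c = [2, 12, 9, 0, 8].
  Check: interpolating c through the α_i gives m(x) = 1 + 9·x (degree < 2) with m(α_i) = c_i for every i, so c is indeed a codeword.


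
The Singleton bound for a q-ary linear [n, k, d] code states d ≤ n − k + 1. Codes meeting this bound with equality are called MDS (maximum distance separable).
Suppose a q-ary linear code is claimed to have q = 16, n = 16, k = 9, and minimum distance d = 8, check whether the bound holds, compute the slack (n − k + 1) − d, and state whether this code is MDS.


Singleton RHS = n − k + 1 = 8, slack = 0, bound satisfied, MDS.

Singleton bound: d ≤ n − k + 1.
Here n = 16, k = 9, so n − k + 1 = 8.
Given d = 8, check d ≤ 8: YES.
Slack = (n − k + 1) − d = 0.
The code is MDS (slack = 0).
Description: the claimed parameters are [16, 9, 8]_16; such a code would be MDS (meets Singleton bound).


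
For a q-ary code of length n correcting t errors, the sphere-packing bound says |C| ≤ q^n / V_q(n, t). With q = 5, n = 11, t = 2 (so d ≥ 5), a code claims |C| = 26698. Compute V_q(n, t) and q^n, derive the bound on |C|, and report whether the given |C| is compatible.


V_q(n, t) = 925, q^n = 48828125, Hamming bound = 52787, |C| = 26698 ≤ bound (satisfied).

Step 1: Compute V_q(n, t) = Σ_{j=0}^2 C(n, j) (q−1)^j.
  j = 0: C(11,0)·(4)^0 = 1·1 = 1.
  j = 1: C(11,1)·(4)^1 = 11·4 = 44.
  j = 2: C(11,2)·(4)^2 = 55·16 = 880.
  V_q(n, t) = 1 + 44 + 880 = 925.
Step 2: q^n = 5^11 = 48828125.
Step 3: Hamming bound ⌊q^n / V_q(n,t)⌋ = ⌊48828125/925⌋ = 52787.
Step 4: Compare |C| = 26698 to 52787: satisfied.
The claimed |C| lies below the Hamming bound.


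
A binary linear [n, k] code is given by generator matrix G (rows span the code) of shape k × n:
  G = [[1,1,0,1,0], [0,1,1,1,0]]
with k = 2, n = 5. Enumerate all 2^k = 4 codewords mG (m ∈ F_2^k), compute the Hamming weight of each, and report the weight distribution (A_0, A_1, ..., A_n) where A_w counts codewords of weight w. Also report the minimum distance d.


Weight distribution: A_0 = 1, A_2 = 1, A_3 = 2. Minimum distance d = 2.

Enumerate all 2^2 = 4 messages m ∈ F_2^2.
For each, compute codeword c = mG in F_2^5, then tally its weight.
  m = 00 → c = 00000, weight = 0.
  m = 10 → c = 11010, weight = 3.
  m = 01 → c = 01110, weight = 3.
  m = 11 → c = 10100, weight = 2.
Tally weights:
  weight 0: 1 codewords.
  weight 2: 1 codewords.
  weight 3: 2 codewords.
Minimum distance d = smallest w > 0 with A_w > 0 = 2.
Sanity: Σ A_w = 4 = 2^2 = 4 ✓.


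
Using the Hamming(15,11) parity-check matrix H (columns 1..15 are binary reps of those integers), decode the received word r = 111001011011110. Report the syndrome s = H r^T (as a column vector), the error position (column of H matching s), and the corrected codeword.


s = (0, 0, 1, 1)^T, error position = 3, corrected codeword c = 110001011011110

Compute s = H r^T mod 2 one row at a time:
  s_1 = 1 + 1 + 0 + 1 + 1 + 1 + 1 + 0 = 6 ≡ 0 (mod 2).
  s_2 = 0 + 0 + 1 + 0 + 1 + 1 + 1 + 0 = 4 ≡ 0 (mod 2).
  s_3 = 1 + 1 + 1 + 0 + 0 + 1 + 1 + 0 = 5 ≡ 1 (mod 2).
  s_4 = 1 + 1 + 0 + 0 + 1 + 1 + 1 + 0 = 5 ≡ 1 (mod 2).
s = (0, 0, 1, 1)^T — this equals column 3 of H (binary 0011), so error is at position 3.
Correct: flip bit 3 of r = 111001011011110 to get c = 110001011011110.


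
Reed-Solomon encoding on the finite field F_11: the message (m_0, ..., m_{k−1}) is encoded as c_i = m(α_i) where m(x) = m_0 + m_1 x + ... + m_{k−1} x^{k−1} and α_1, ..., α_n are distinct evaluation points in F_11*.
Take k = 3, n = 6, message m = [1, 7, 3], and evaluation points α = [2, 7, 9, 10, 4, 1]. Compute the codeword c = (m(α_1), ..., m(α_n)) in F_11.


c = [5, 10, 10, 8, 0, 0]

Message polynomial: m(x) = 1 + 7·x + 3·x^2 (mod 11).
For each evaluation point α_i, compute m(α_i) mod 11:
  α_1 = 2: Horner steps 3 → 2 → 5, so m(2) = 5.
  α_2 = 7: Horner steps 3 → 6 → 10, so m(7) = 10.
  α_3 = 9: Horner steps 3 → 1 → 10, so m(9) = 10.
  α_4 = 10: Horner steps 3 → 4 → 8, so m(10) = 8.
  α_5 = 4: Horner steps 3 → 8 → 0, so m(4) = 0.
  α_6 = 1: Horner steps 3 → 10 → 0, so m(1) = 0.
Codeword c = [5, 10, 10, 8, 0, 0] ∈ F_11^6.


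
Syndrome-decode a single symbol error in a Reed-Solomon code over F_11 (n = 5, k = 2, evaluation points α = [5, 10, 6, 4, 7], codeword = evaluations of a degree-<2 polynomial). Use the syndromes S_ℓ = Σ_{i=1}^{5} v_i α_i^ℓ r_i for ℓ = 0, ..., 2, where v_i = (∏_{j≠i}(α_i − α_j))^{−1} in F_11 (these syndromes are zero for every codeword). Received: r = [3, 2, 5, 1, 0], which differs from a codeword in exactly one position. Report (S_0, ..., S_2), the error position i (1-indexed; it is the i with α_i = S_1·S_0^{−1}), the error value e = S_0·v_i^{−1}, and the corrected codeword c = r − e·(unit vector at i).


S = (1, 7, 5), error at position 5, error magnitude e = 4, c = [3, 2, 5, 1, 7].

Step 1: column multipliers v_i = (∏_{j≠i}(α_i − α_j))^{−1} mod 11.
  i = 1 (α = 5): (5−10)(5−6)(5−4)(5−7) = (−5)·(−1)·1·(−2) = −10 ≡ 1, so v_1 = 1^{−1} = 1 (mod 11).
  i = 2 (α = 10): (10−5)(10−6)(10−4)(10−7) = 5·4·6·3 = 360 ≡ 8, so v_2 = 8^{−1} = 7 (mod 11).
  i = 3 (α = 6): (6−5)(6−10)(6−4)(6−7) = 1·(−4)·2·(−1) = 8 ≡ 8, so v_3 = 8^{−1} = 7 (mod 11).
  i = 4 (α = 4): (4−5)(4−10)(4−6)(4−7) = (−1)·(−6)·(−2)·(−3) = 36 ≡ 3, so v_4 = 3^{−1} = 4 (mod 11).
  i = 5 (α = 7): (7−5)(7−10)(7−6)(7−4) = 2·(−3)·1·3 = −18 ≡ 4, so v_5 = 4^{−1} = 3 (mod 11).
  v = [1, 7, 7, 4, 3].
Step 2: syndromes of r = [3, 2, 5, 1, 0] (all sums mod 11).
  S_0 = Σ v_i r_i = 1·3 + 7·2 + 7·5 + 4·1 + 3·0 = 56 ≡ 1.
  S_1 = Σ v_i α_i r_i = 1·5·3 + 7·10·2 + 7·6·5 + 4·4·1 + 3·7·0 = 381 ≡ 7.
  α_i^2 mod 11 = [3, 1, 3, 5, 5].
  S_2 = Σ v_i α_i^2 r_i = 1·3·3 + 7·1·2 + 7·3·5 + 4·5·1 + 3·5·0 = 148 ≡ 5.
  S = (1, 7, 5) ≠ 0, so r is not a codeword (an error is present).
Step 3: locate the error. For a single error e at position i, S_ℓ = v_i·e·α_i^ℓ, so α_err = S_1/S_0.
  S_0^{−1} = 1^{−1} = 1 (mod 11), so α_err = 7·1 = 7 ≡ 7 = α_5. Error position i = 5.
  Consistency check: S_2/S_1 = 5·8 = 40 ≡ 7 = α_err ✓ (single-error assumption holds).
Step 4: error magnitude e = S_0/v_5 = S_0·∏_{j≠5}(α_5 − α_j) = 1·4 = 4 ≡ 4 (mod 11).
Step 5: correct position 5: c_5 = r_5 − e = 0 − 4 ≡ 7 (mod 11). Hence c = [3, 2, 5, 1, 7].
  Check: interpolating c through the α_i gives m(x) = 4 + 2·x (degree < 2) with m(α_i) = c_i for every i, so c is indeed a codeword.


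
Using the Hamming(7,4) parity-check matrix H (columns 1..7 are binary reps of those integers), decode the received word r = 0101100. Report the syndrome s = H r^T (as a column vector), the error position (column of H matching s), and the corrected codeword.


s = (0, 1, 1)^T, error position = 3, corrected codeword c = 0111100

Compute s = H r^T mod 2 one row at a time:
  s_1 = 1 + 1 + 0 + 0 = 2 ≡ 0 (mod 2).
  s_2 = 1 + 0 + 0 + 0 = 1 ≡ 1 (mod 2).
  s_3 = 0 + 0 + 1 + 0 = 1 ≡ 1 (mod 2).
s = (0, 1, 1)^T — this equals column 3 of H (binary 011), so error is at position 3.
Correct: flip bit 3 of r = 0101100 to get c = 0111100.


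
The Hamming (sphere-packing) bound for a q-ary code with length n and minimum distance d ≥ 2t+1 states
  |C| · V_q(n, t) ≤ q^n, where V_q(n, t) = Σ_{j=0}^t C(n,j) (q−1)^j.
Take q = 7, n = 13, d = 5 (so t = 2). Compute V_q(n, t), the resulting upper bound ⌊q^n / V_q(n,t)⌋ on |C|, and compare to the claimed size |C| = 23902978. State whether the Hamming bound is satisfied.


V_q(n, t) = 2887, q^n = 96889010407, Hamming bound = 33560446, |C| = 23902978 ≤ bound (satisfied).

Step 1: Compute V_q(n, t) = Σ_{j=0}^2 C(n, j) (q−1)^j.
  j = 0: C(13,0)·(6)^0 = 1·1 = 1.
  j = 1: C(13,1)·(6)^1 = 13·6 = 78.
  j = 2: C(13,2)·(6)^2 = 78·36 = 2808.
  V_q(n, t) = 1 + 78 + 2808 = 2887.
Step 2: q^n = 7^13 = 96889010407.
Step 3: Hamming bound ⌊q^n / V_q(n,t)⌋ = ⌊96889010407/2887⌋ = 33560446.
Step 4: Compare |C| = 23902978 to 33560446: satisfied.
The claimed |C| lies below the Hamming bound.


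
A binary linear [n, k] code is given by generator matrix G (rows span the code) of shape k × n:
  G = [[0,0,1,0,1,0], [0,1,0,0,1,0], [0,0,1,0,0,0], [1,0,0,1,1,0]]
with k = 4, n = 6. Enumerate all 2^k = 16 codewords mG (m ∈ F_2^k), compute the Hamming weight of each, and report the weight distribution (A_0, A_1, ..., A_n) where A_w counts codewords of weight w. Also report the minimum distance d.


Weight distribution: A_0 = 1, A_1 = 3, A_2 = 4, A_3 = 4, A_4 = 3, A_5 = 1. Minimum distance d = 1.

Enumerate all 2^4 = 16 messages m ∈ F_2^4.
For each, compute codeword c = mG in F_2^6, then tally its weight.
  m = 0000 → c = 000000, weight = 0.
  m = 1000 → c = 001010, weight = 2.
  m = 0100 → c = 010010, weight = 2.
  m = 1100 → c = 011000, weight = 2.
  m = 0010 → c = 001000, weight = 1.
  m = 1010 → c = 000010, weight = 1.
  m = 0110 → c = 011010, weight = 3.
  m = 1110 → c = 010000, weight = 1.
  m = 0001 → c = 100110, weight = 3.
  m = 1001 → c = 101100, weight = 3.
  m = 0101 → c = 110100, weight = 3.
  m = 1101 → c = 111110, weight = 5.
  m = 0011 → c = 101110, weight = 4.
  m = 1011 → c = 100100, weight = 2.
  m = 0111 → c = 111100, weight = 4.
  m = 1111 → c = 110110, weight = 4.
Tally weights:
  weight 0: 1 codewords.
  weight 1: 3 codewords.
  weight 2: 4 codewords.
  weight 3: 4 codewords.
  weight 4: 3 codewords.
  weight 5: 1 codewords.
Minimum distance d = smallest w > 0 with A_w > 0 = 1.
Sanity: Σ A_w = 16 = 2^4 = 16 ✓.


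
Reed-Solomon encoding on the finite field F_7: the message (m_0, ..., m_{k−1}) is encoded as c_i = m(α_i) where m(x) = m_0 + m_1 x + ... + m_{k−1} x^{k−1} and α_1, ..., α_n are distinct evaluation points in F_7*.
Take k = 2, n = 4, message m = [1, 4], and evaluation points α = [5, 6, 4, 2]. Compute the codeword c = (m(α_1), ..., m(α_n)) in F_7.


c = [0, 4, 3, 2]

Message polynomial: m(x) = 1 + 4·x (mod 7).
For each evaluation point α_i, compute m(α_i) mod 7:
  α_1 = 5: Horner steps 4 → 0, so m(5) = 0.
  α_2 = 6: Horner steps 4 → 4, so m(6) = 4.
  α_3 = 4: Horner steps 4 → 3, so m(4) = 3.
  α_4 = 2: Horner steps 4 → 2, so m(2) = 2.
Codeword c = [0, 4, 3, 2] ∈ F_7^4.


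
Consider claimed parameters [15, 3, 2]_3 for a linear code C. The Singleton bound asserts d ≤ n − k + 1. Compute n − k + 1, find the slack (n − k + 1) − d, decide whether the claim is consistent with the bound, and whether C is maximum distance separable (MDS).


Singleton RHS = n − k + 1 = 13, slack = 11, bound satisfied, not MDS.

Singleton bound: d ≤ n − k + 1.
Here n = 15, k = 3, so n − k + 1 = 13.
Given d = 2, check d ≤ 13: YES.
Slack = (n − k + 1) − d = 11.
The code is NOT MDS (slack = 11 > 0).
Description: the claimed parameters are [15, 3, 2]_3; such a code would be non-MDS.


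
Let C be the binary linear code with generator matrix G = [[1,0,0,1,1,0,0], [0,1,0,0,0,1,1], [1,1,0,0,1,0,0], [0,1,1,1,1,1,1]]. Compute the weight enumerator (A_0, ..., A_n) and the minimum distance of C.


Weight distribution: A_0 = 1, A_2 = 2, A_3 = 6, A_4 = 3, A_5 = 2, A_6 = 2. Minimum distance d = 2.

Enumerate all 2^4 = 16 messages m ∈ F_2^4.
For each, compute codeword c = mG in F_2^7, then tally its weight.
  m = 0000 → c = 0000000, weight = 0.
  m = 1000 → c = 1001100, weight = 3.
  m = 0100 → c = 0100011, weight = 3.
  m = 1100 → c = 1101111, weight = 6.
  m = 0010 → c = 1100100, weight = 3.
  m = 1010 → c = 0101000, weight = 2.
  m = 0110 → c = 1000111, weight = 4.
  m = 1110 → c = 0001011, weight = 3.
  m = 0001 → c = 0111111, weight = 6.
  m = 1001 → c = 1110011, weight = 5.
  m = 0101 → c = 0011100, weight = 3.
  m = 1101 → c = 1010000, weight = 2.
  m = 0011 → c = 1011011, weight = 5.
  m = 1011 → c = 0010111, weight = 4.
  m = 0111 → c = 1111000, weight = 4.
  m = 1111 → c = 0110100, weight = 3.
Tally weights:
  weight 0: 1 codewords.
  weight 2: 2 codewords.
  weight 3: 6 codewords.
  weight 4: 3 codewords.
  weight 5: 2 codewords.
  weight 6: 2 codewords.
Minimum distance d = smallest w > 0 with A_w > 0 = 2.
Sanity: Σ A_w = 16 = 2^4 = 16 ✓.


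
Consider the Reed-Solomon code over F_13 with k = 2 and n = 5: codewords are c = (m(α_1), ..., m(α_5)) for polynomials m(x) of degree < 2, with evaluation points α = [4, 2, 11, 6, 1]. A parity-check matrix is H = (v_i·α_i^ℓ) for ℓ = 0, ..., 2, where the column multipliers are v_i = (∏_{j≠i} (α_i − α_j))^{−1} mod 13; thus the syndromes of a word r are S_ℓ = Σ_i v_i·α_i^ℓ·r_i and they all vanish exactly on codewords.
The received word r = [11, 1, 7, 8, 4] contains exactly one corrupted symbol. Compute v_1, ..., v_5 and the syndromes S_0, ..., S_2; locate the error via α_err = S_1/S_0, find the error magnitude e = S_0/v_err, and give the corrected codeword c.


S = (3, 3, 3), error at position 5, error magnitude e = 8, c = [11, 1, 7, 8, 9].

Step 1: column multipliers v_i = (∏_{j≠i}(α_i − α_j))^{−1} mod 13.
  i = 1 (α = 4): (4−2)(4−11)(4−6)(4−1) = 2·(−7)·(−2)·3 = 84 ≡ 6, so v_1 = 6^{−1} = 11 (mod 13).
  i = 2 (α = 2): (2−4)(2−11)(2−6)(2−1) = (−2)·(−9)·(−4)·1 = −72 ≡ 6, so v_2 = 6^{−1} = 11 (mod 13).
  i = 3 (α = 11): (11−4)(11−2)(11−6)(11−1) = 7·9·5·10 = 3150 ≡ 4, so v_3 = 4^{−1} = 10 (mod 13).
  i = 4 (α = 6): (6−4)(6−2)(6−11)(6−1) = 2·4·(−5)·5 = −200 ≡ 8, so v_4 = 8^{−1} = 5 (mod 13).
  i = 5 (α = 1): (1−4)(1−2)(1−11)(1−6) = (−3)·(−1)·(−10)·(−5) = 150 ≡ 7, so v_5 = 7^{−1} = 2 (mod 13).
  v = [11, 11, 10, 5, 2].
Step 2: syndromes of r = [11, 1, 7, 8, 4] (all sums mod 13).
  S_0 = Σ v_i r_i = 11·11 + 11·1 + 10·7 + 5·8 + 2·4 = 250 ≡ 3.
  S_1 = Σ v_i α_i r_i = 11·4·11 + 11·2·1 + 10·11·7 + 5·6·8 + 2·1·4 = 1524 ≡ 3.
  α_i^2 mod 13 = [3, 4, 4, 10, 1].
  S_2 = Σ v_i α_i^2 r_i = 11·3·11 + 11·4·1 + 10·4·7 + 5·10·8 + 2·1·4 = 1095 ≡ 3.
  S = (3, 3, 3) ≠ 0, so r is not a codeword (an error is present).
Step 3: locate the error. For a single error e at position i, S_ℓ = v_i·e·α_i^ℓ, so α_err = S_1/S_0.
  S_0^{−1} = 3^{−1} = 9 (mod 13), so α_err = 3·9 = 27 ≡ 1 = α_5. Error position i = 5.
  Consistency check: S_2/S_1 = 3·9 = 27 ≡ 1 = α_err ✓ (single-error assumption holds).
Step 4: error magnitude e = S_0/v_5 = S_0·∏_{j≠5}(α_5 − α_j) = 3·7 = 21 ≡ 8 (mod 13).
Step 5: correct position 5: c_5 = r_5 − e = 4 − 8 ≡ 9 (mod 13). Hence c = [11, 1, 7, 8, 9].
  Check: interpolating c through the α_i gives m(x) = 4 + 5·x (degree < 2) with m(α_i) = c_i for every i, so c is indeed a codeword.


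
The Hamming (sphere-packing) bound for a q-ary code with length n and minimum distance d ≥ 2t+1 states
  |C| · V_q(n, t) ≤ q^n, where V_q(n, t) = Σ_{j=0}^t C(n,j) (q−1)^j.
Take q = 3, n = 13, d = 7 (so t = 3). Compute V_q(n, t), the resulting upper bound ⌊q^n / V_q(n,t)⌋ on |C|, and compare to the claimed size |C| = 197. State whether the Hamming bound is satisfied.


V_q(n, t) = 2627, q^n = 1594323, Hamming bound = 606, |C| = 197 ≤ bound (satisfied).

Step 1: Compute V_q(n, t) = Σ_{j=0}^3 C(n, j) (q−1)^j.
  j = 0: C(13,0)·(2)^0 = 1·1 = 1.
  j = 1: C(13,1)·(2)^1 = 13·2 = 26.
  j = 2: C(13,2)·(2)^2 = 78·4 = 312.
  j = 3: C(13,3)·(2)^3 = 286·8 = 2288.
  V_q(n, t) = 1 + 26 + 312 + 2288 = 2627.
Step 2: q^n = 3^13 = 1594323.
Step 3: Hamming bound ⌊q^n / V_q(n,t)⌋ = ⌊1594323/2627⌋ = 606.
Step 4: Compare |C| = 197 to 606: satisfied.
The claimed |C| lies below the Hamming bound.


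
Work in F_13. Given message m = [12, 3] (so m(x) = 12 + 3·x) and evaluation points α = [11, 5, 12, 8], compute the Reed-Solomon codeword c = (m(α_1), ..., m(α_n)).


c = [6, 1, 9, 10]

Message polynomial: m(x) = 12 + 3·x (mod 13).
For each evaluation point α_i, compute m(α_i) mod 13:
  α_1 = 11: Horner steps 3 → 6, so m(11) = 6.
  α_2 = 5: Horner steps 3 → 1, so m(5) = 1.
  α_3 = 12: Horner steps 3 → 9, so m(12) = 9.
  α_4 = 8: Horner steps 3 → 10, so m(8) = 10.
Codeword c = [6, 1, 9, 10] ∈ F_13^4.


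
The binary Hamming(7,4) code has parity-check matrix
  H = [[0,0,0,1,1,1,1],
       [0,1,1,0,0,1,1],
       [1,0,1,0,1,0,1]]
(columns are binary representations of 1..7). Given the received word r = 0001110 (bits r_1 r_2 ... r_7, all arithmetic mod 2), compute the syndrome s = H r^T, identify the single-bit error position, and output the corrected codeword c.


s = (1, 1, 1)^T, error position = 7, corrected codeword c = 0001111

Compute s = H r^T mod 2 one row at a time:
  s_1 = 1 + 1 + 1 + 0 = 3 ≡ 1 (mod 2).
  s_2 = 0 + 0 + 1 + 0 = 1 ≡ 1 (mod 2).
  s_3 = 0 + 0 + 1 + 0 = 1 ≡ 1 (mod 2).
s = (1, 1, 1)^T — this equals column 7 of H (binary 111), so error is at position 7.
Correct: flip bit 7 of r = 0001110 to get c = 0001111.


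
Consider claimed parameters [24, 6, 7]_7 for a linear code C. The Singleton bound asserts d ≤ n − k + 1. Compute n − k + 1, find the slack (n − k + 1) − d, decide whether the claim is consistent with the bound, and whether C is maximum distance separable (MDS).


Singleton RHS = n − k + 1 = 19, slack = 12, bound satisfied, not MDS.

Singleton bound: d ≤ n − k + 1.
Here n = 24, k = 6, so n − k + 1 = 19.
Given d = 7, check d ≤ 19: YES.
Slack = (n − k + 1) − d = 12.
The code is NOT MDS (slack = 12 > 0).
Description: the claimed parameters are [24, 6, 7]_7; such a code would be non-MDS.


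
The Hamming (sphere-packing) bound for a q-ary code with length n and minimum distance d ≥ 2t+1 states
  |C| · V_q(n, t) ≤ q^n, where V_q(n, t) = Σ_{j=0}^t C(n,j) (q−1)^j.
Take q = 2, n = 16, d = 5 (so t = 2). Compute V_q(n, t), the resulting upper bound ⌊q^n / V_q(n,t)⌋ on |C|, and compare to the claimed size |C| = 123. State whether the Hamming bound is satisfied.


V_q(n, t) = 137, q^n = 65536, Hamming bound = 478, |C| = 123 ≤ bound (satisfied).

Step 1: Compute V_q(n, t) = Σ_{j=0}^2 C(n, j) (q−1)^j.
  j = 0: C(16,0)·(1)^0 = 1·1 = 1.
  j = 1: C(16,1)·(1)^1 = 16·1 = 16.
  j = 2: C(16,2)·(1)^2 = 120·1 = 120.
  V_q(n, t) = 1 + 16 + 120 = 137.
Step 2: q^n = 2^16 = 65536.
Step 3: Hamming bound ⌊q^n / V_q(n,t)⌋ = ⌊65536/137⌋ = 478.
Step 4: Compare |C| = 123 to 478: satisfied.
The claimed |C| lies below the Hamming bound.
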